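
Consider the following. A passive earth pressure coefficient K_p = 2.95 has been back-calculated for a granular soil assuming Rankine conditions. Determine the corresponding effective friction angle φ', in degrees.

K_p = (1+sin φ)/(1−sin φ) ⇒ sin φ = (K_p − 1)/(K_p + 1) = 0.4937.
φ = arcsin(0.4937) = 29.58°.

29.6°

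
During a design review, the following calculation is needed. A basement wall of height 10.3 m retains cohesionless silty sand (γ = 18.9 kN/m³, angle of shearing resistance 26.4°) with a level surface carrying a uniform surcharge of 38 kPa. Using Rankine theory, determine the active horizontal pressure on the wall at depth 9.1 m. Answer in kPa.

K_a = (1 − sin φ)/(1 + sin φ) = 0.3844.
σ_v = γz + q = 18.9 × 9.1 + 38 = 210.0 kPa.
σ_h = K_a σ_v = 0.3844 × 210.0 = 80.73 kPa.

80.7 kPa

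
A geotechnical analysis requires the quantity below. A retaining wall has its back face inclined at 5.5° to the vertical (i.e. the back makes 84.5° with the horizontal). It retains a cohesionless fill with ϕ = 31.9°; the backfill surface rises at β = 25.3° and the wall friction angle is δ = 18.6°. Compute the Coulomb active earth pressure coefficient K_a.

K_a = sin²(α+φ) / [sin²α · sin(α−δ) · (1 + √{sin(φ+δ)sin(φ−β) / (sin(α−δ)sin(α+β))})²].
With α = 84.5°, φ = 31.9°, δ = 18.6°, β = 25.3°: K_a = 0.5081.

0.508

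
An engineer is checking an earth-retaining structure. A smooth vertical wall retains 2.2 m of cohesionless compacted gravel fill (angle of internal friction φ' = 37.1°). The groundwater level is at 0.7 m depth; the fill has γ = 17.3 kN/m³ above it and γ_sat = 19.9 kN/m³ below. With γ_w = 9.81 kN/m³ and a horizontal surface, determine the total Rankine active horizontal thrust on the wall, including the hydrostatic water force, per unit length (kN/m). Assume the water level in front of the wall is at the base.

K_a = tan²(45° − φ/2) = 0.2475.
γ' = 19.9 − 9.81 = 10.09 kN/m³. Depth below WT = 1.5 m.
σ'_h at WT = K_a γ d_w = 2.997 kPa; at base = 2.997 + K_a γ' × 1.5 = 6.743 kPa.
P₁ (0–0.7 m) = ½×2.997×0.7 = 1.049. P₂ (0.7–2.2 m) = ½(2.997+6.743)×1.5 = 7.305.
P_w = ½ γ_w h₂² = 0.5×9.81×1.5² = 11.04. Total = 1.049+7.305+11.04 = 19.39 kN/m.

19.4 kN/m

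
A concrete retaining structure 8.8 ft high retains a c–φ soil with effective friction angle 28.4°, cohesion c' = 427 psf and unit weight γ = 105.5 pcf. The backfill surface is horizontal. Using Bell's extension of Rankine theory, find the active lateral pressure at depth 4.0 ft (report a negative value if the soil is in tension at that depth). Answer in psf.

-359 psf

K_a = (1 − sin φ)/(1 + sin φ) = 0.3554.
σ_a = K_a γ z − 2c√K_a = 0.3554×105.5×4.0 − 2×427×0.5961 = -359.1 psf.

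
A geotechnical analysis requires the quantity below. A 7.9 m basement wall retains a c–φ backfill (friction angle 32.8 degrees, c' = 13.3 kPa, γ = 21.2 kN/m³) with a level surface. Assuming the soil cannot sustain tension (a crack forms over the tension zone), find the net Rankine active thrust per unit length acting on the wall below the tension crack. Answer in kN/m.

98.8 kN/m

K_a = 0.2973; √K_a = 0.5452.
Tension-crack depth z_c = 2c/(γ√K_a) = 2×13.3/(21.2×0.5452) = 2.301 m.
σ_a at base = K_a γ H − 2c√K_a = 0.2973×21.2×7.9 − 2×13.3×0.5452 = 35.28 kPa.
P_a = ½ × 35.28 × (H − z_c) = 0.5×35.28×5.599 = 98.77 kN/m.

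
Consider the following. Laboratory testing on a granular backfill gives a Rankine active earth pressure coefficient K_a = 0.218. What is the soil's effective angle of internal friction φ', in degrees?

K_a = tan²(45° − φ/2) ⇒ 45° − φ/2 = arctan(√0.218) = 25.03°.
φ = 2(45° − 25.03°) = 39.94°.

39.9°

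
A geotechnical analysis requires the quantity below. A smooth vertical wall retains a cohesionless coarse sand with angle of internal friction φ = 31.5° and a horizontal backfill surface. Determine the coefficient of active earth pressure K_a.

K_a = (1 − sin φ)/(1 + sin φ) = (1 − sin 31.5°)/(1 + sin 31.5°) = 0.3136.

0.314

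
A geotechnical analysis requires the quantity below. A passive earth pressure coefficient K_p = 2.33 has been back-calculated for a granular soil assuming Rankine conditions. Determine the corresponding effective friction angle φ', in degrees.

K_p = (1+sin φ)/(1−sin φ) ⇒ sin φ = (K_p − 1)/(K_p + 1) = 0.3994.
φ = arcsin(0.3994) = 23.54°.

23.5°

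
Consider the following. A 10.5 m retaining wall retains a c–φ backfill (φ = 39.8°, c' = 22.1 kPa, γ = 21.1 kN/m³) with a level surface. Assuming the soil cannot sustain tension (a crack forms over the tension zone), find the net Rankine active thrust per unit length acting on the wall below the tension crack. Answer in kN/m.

84.1 kN/m

K_a = 0.2194; √K_a = 0.4684.
Tension-crack depth z_c = 2c/(γ√K_a) = 2×22.1/(21.1×0.4684) = 4.472 m.
σ_a at base = K_a γ H − 2c√K_a = 0.2194×21.1×10.5 − 2×22.1×0.4684 = 27.91 kPa.
P_a = ½ × 27.91 × (H − z_c) = 0.5×27.91×6.028 = 84.12 kN/m.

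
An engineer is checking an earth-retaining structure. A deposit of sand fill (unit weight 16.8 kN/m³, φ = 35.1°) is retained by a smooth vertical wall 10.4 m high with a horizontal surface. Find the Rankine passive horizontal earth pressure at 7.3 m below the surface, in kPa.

454 kPa

K_p = (1 + sin φ)/(1 − sin φ) = 3.706.
σ_h = K_p γ z = 3.706 × 16.8 × 7.3 = 454.5 kPa.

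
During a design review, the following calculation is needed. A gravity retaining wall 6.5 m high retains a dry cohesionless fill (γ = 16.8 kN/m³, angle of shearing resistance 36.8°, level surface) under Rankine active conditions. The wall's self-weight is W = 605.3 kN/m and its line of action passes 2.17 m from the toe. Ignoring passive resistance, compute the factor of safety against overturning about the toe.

6.81

K_a = tan²(45° − 36.8°/2) = 0.2508.
P_a = ½K_aγH² = 0.5×0.2508×16.8×6.5² = 89.00 kN/m, acting at H/3 = 2.167 m above the base.
Overturning moment M_o = P_a × H/3 = 89.00 × 2.167 = 192.8.
Resisting moment M_r = W × 2.17 = 605.3 × 2.17 = 1314.
FS_overturning = M_r/M_o = 1314/192.8 = 6.812.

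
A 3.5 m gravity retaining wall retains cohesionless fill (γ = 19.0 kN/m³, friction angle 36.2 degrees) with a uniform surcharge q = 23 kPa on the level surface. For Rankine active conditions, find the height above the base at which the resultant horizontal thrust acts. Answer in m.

1.41 m

K_a = 0.2574.
Triangular part P₁ = ½K_aγH² = 29.95 at H/3 = 1.167 m; rectangular part P₂ = K_a q H = 20.72 at H/2 = 1.750 m.
ȳ = (P₁·1.167 + P₂·1.750)/(P₁+P₂) = 1.405 m.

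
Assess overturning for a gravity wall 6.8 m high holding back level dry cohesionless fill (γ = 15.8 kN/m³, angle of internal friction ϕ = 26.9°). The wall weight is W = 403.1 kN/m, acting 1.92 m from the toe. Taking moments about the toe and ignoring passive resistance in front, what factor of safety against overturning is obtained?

K_a = tan²(45° − 26.9°/2) = 0.3770.
P_a = ½K_aγH² = 0.5×0.3770×15.8×6.8² = 137.7 kN/m, acting at H/3 = 2.267 m above the base.
Overturning moment M_o = P_a × H/3 = 137.7 × 2.267 = 312.2.
Resisting moment M_r = W × 1.92 = 403.1 × 1.92 = 774.0.
FS_overturning = M_r/M_o = 774.0/312.2 = 2.479.

2.48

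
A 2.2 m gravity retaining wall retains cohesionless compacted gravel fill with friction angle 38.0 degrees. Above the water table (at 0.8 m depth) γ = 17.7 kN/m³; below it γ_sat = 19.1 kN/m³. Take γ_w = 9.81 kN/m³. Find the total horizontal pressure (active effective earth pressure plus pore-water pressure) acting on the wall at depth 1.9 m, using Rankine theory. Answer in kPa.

K_a = (1 − sin φ)/(1 + sin φ) = 0.2379.
γ' = 19.1 − 9.81 = 9.290 kN/m³.
Effective vertical stress at 1.9 m: σ'_v = 17.7×0.8 + 9.290×1.10 = 24.38 kPa.
σ'_h = K_a σ'_v = 0.2379 × 24.38 = 5.799 kPa; u = γ_w × 1.10 = 10.79 kPa.
Total σ_h = 5.799 + 10.79 = 16.59 kPa.

16.6 kPa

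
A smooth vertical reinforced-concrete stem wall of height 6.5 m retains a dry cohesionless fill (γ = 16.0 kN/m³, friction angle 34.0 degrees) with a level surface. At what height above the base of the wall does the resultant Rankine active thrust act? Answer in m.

K_a = 0.2827.
The pressure distribution is triangular, so the resultant acts at H/3 above the base = 6.5/3 = 2.167 m.

2.17 m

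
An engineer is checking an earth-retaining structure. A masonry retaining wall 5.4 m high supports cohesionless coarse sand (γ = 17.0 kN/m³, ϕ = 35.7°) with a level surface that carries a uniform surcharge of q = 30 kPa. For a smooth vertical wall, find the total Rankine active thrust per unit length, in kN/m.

108 kN/m

K_a = tan²(45° − φ/2) = 0.2630.
Soil triangle: ½ K_a γ H² = 0.5×0.2630×17.0×5.4² = 65.19 kN/m.
Surcharge rectangle: K_a q H = 0.2630×30×5.4 = 42.60 kN/m.
Total = 65.19 + 42.60 = 107.8 kN/m.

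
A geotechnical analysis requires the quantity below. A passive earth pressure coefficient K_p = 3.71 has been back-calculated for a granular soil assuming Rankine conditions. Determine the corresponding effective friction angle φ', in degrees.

35.1°

K_p = (1+sin φ)/(1−sin φ) ⇒ sin φ = (K_p − 1)/(K_p + 1) = 0.5754.
φ = arcsin(0.5754) = 35.13°.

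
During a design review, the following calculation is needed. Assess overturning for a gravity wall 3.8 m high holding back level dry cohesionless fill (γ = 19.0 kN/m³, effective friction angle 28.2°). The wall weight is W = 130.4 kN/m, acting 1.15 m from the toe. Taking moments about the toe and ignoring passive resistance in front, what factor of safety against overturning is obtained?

2.41

K_a = tan²(45° − 28.2°/2) = 0.3582.
P_a = ½K_aγH² = 0.5×0.3582×19.0×3.8² = 49.14 kN/m, acting at H/3 = 1.267 m above the base.
Overturning moment M_o = P_a × H/3 = 49.14 × 1.267 = 62.24.
Resisting moment M_r = W × 1.15 = 130.4 × 1.15 = 150.0.
FS_overturning = M_r/M_o = 150.0/62.24 = 2.409.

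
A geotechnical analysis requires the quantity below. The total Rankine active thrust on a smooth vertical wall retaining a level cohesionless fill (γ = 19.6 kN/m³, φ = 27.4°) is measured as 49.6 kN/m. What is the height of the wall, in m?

3.70 m

K_a = 0.3697. P_a = ½ K_a γ H² ⇒ H = √(2P_a/(K_a γ)).
H = √(2×49.6/(0.3697×19.6)) = 3.700 m.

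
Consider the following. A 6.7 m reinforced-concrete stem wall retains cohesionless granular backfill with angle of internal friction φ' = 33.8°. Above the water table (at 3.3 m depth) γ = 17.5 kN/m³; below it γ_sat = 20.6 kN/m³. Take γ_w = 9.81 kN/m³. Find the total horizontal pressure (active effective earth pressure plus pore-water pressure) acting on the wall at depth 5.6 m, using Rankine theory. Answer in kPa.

46.1 kPa

K_a = (1 − sin φ)/(1 + sin φ) = 0.2851.
γ' = 20.6 − 9.81 = 10.79 kN/m³.
Effective vertical stress at 5.6 m: σ'_v = 17.5×3.3 + 10.79×2.30 = 82.57 kPa.
σ'_h = K_a σ'_v = 0.2851 × 82.57 = 23.54 kPa; u = γ_w × 2.30 = 22.56 kPa.
Total σ_h = 23.54 + 22.56 = 46.10 kPa.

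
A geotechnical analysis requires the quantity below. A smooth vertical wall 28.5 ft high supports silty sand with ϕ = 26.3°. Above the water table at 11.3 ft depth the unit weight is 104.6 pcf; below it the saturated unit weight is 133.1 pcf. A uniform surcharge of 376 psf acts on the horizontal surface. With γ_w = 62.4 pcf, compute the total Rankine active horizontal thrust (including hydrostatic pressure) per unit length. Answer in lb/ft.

27800 lb/ft

K_a = tan²(45° − φ/2) = 0.3859.
γ' = 133.1 − 62.4 = 70.70 pcf. h₂ = H − d_w = 17.2 ft.
σ'_h: at surface K_a·q = 145.1; at WT K_a(q+γd_w) = 601.3; at base K_a(q+γd_w+γ'h₂) = 1071 psf.
P₁ = ½(145.1+601.3)×11.3 = 4217; P₂ = ½(601.3+1071)×17.2 = 14380; P_w = ½γ_w h₂² = 9230.
Total = 4217+14380+9230 = 27830 lb/ft.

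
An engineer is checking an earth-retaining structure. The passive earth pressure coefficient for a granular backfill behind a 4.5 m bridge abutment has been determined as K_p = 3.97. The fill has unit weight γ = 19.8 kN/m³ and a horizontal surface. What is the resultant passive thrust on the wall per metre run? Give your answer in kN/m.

P = ½ K_p γ H² = 0.5 × 3.97 × 19.8 × 4.5² = 795.9 kN/m.

796 kN/m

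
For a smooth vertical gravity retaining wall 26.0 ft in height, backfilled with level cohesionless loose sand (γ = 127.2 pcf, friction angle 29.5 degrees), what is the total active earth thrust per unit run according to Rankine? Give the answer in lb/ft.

K_a = tan²(45° − φ/2) = 0.3401.
P_a = ½ K_a γ H² = 0.5 × 0.3401 × 127.2 × 26.0² = 14620 lb/ft.

14600 lb/ft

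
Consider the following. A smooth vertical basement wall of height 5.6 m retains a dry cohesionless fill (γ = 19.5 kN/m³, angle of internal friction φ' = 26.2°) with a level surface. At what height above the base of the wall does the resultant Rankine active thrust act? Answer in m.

K_a = 0.3874.
The pressure distribution is triangular, so the resultant acts at H/3 above the base = 5.6/3 = 1.867 m.

1.87 m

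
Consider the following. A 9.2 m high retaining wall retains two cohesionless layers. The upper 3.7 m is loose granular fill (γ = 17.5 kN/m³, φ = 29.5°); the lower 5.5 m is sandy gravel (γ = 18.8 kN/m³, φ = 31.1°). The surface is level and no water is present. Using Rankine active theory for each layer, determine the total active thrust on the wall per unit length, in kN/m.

K_a1 = tan²(45°−29.5°/2) = 0.3401; K_a2 = tan²(45°−31.1°/2) = 0.3188.
Layer 1: σ at base = K_a1 γ₁ h₁ = 22.02 kPa; P₁ = ½×22.02×3.7 = 40.74.
Layer 2: σ_v at top = γ₁h₁ = 64.75; σ_h top = K_a2×64.75 = 20.64; σ_h base = K_a2×(64.75+18.8×5.5) = 53.61.
P₂ = ½(20.64+53.61)×5.5 = 204.2. Total P_a = 40.74+204.2 = 244.9 kN/m.

245 kN/m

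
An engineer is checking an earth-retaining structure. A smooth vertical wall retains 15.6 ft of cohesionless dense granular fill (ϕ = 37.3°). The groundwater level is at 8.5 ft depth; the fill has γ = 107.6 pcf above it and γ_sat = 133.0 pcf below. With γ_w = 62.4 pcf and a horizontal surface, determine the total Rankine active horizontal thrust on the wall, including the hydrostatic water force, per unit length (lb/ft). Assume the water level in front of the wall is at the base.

K_a = tan²(45° − φ/2) = 0.2453.
γ' = 133.0 − 62.4 = 70.60 pcf. Depth below WT = 7.1 ft.
σ'_h at WT = K_a γ d_w = 224.4 psf; at base = 224.4 + K_a γ' × 7.1 = 347.4 psf.
P₁ (0–8.5 ft) = ½×224.4×8.5 = 953.6. P₂ (8.5–15.6 ft) = ½(224.4+347.4)×7.1 = 2030.
P_w = ½ γ_w h₂² = 0.5×62.4×7.1² = 1573. Total = 953.6+2030+1573 = 4556 lb/ft.

4560 lb/ft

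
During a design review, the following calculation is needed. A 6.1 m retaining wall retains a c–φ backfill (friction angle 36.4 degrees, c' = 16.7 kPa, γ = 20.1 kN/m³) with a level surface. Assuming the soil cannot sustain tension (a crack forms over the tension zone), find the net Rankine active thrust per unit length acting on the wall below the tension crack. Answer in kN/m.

K_a = 0.2552; √K_a = 0.5051.
Tension-crack depth z_c = 2c/(γ√K_a) = 2×16.7/(20.1×0.5051) = 3.290 m.
σ_a at base = K_a γ H − 2c√K_a = 0.2552×20.1×6.1 − 2×16.7×0.5051 = 14.41 kPa.
P_a = ½ × 14.41 × (H − z_c) = 0.5×14.41×2.810 = 20.25 kN/m.

20.3 kN/m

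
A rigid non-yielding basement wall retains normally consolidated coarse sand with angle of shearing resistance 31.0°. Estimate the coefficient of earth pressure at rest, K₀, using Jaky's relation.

0.485

K₀ = 1 − sin φ' = 1 − sin 31.0° = 0.4850.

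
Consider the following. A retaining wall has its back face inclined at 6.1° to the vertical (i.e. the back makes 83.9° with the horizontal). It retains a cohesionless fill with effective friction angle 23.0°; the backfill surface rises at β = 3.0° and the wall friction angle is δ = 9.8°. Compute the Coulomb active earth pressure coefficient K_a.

K_a = sin²(α+φ) / [sin²α · sin(α−δ) · (1 + √{sin(φ+δ)sin(φ−β) / (sin(α−δ)sin(α+β))})²].
With α = 83.9°, φ = 23.0°, δ = 9.8°, β = 3.0°: K_a = 0.4648.

0.465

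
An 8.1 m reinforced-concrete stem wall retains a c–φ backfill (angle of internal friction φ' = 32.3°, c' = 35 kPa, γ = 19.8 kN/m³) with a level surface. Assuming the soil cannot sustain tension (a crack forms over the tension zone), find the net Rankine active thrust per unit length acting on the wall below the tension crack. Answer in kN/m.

K_a = 0.3035; √K_a = 0.5509.
Tension-crack depth z_c = 2c/(γ√K_a) = 2×35/(19.8×0.5509) = 6.418 m.
σ_a at base = K_a γ H − 2c√K_a = 0.3035×19.8×8.1 − 2×35×0.5509 = 10.11 kPa.
P_a = ½ × 10.11 × (H − z_c) = 0.5×10.11×1.682 = 8.505 kN/m.

8.50 kN/m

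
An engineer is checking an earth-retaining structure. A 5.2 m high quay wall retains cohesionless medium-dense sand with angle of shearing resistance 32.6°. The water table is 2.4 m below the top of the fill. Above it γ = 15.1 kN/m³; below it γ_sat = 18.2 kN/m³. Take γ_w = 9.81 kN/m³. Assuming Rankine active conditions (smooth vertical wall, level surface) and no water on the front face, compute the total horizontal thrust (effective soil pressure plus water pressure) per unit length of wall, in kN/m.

91.8 kN/m

K_a = tan²(45° − φ/2) = 0.2997.
γ' = 18.2 − 9.81 = 8.390 kN/m³. Depth below WT = 2.8 m.
σ'_h at WT = K_a γ d_w = 10.86 kPa; at base = 10.86 + K_a γ' × 2.8 = 17.90 kPa.
P₁ (0–2.4 m) = ½×10.86×2.4 = 13.04. P₂ (2.4–5.2 m) = ½(10.86+17.90)×2.8 = 40.27.
P_w = ½ γ_w h₂² = 0.5×9.81×2.8² = 38.46. Total = 13.04+40.27+38.46 = 91.76 kN/m.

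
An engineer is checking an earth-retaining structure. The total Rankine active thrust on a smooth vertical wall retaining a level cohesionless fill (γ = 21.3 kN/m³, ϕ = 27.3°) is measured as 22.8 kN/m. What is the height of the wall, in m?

2.40 m

K_a = 0.3711. P_a = ½ K_a γ H² ⇒ H = √(2P_a/(K_a γ)).
H = √(2×22.8/(0.3711×21.3)) = 2.402 m.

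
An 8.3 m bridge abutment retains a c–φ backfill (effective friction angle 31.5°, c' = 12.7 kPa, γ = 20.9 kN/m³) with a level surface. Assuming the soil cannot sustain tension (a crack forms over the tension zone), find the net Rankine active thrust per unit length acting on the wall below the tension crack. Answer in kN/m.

123 kN/m

K_a = 0.3136; √K_a = 0.5600.
Tension-crack depth z_c = 2c/(γ√K_a) = 2×12.7/(20.9×0.5600) = 2.170 m.
σ_a at base = K_a γ H − 2c√K_a = 0.3136×20.9×8.3 − 2×12.7×0.5600 = 40.18 kPa.
P_a = ½ × 40.18 × (H − z_c) = 0.5×40.18×6.130 = 123.2 kN/m.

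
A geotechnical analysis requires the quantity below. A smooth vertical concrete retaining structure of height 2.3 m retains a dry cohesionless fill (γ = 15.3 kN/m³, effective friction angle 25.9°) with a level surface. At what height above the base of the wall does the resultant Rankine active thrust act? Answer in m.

K_a = 0.3920.
The pressure distribution is triangular, so the resultant acts at H/3 above the base = 2.3/3 = 0.7667 m.

0.767 m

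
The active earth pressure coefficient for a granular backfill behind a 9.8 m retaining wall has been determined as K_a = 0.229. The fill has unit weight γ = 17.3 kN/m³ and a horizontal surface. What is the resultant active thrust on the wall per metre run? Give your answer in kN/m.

P = ½ K_a γ H² = 0.5 × 0.229 × 17.3 × 9.8² = 190.2 kN/m.

190 kN/m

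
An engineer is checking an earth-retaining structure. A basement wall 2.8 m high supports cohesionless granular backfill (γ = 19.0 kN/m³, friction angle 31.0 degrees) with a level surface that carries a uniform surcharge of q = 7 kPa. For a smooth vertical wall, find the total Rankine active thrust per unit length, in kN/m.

K_a = tan²(45° − φ/2) = 0.3201.
Soil triangle: ½ K_a γ H² = 0.5×0.3201×19.0×2.8² = 23.84 kN/m.
Surcharge rectangle: K_a q H = 0.3201×7×2.8 = 6.274 kN/m.
Total = 23.84 + 6.274 = 30.11 kN/m.

30.1 kN/m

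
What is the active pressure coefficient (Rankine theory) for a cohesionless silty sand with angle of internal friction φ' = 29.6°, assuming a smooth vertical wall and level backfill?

K_a = (1 − sin φ)/(1 + sin φ) = (1 − sin 29.6°)/(1 + sin 29.6°) = 0.3387.

0.339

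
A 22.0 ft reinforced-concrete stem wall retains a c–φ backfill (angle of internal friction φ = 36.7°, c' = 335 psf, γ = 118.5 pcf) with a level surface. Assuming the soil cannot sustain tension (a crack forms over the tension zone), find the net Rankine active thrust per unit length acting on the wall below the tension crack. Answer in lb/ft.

K_a = 0.2519; √K_a = 0.5019.
Tension-crack depth z_c = 2c/(γ√K_a) = 2×335/(118.5×0.5019) = 11.27 ft.
σ_a at base = K_a γ H − 2c√K_a = 0.2519×118.5×22.0 − 2×335×0.5019 = 320.4 psf.
P_a = ½ × 320.4 × (H − z_c) = 0.5×320.4×10.73 = 1719 lb/ft.

1720 lb/ft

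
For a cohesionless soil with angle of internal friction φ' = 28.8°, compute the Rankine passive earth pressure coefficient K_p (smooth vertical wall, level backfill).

2.86

K_p = (1 + sin φ)/(1 − sin φ) = tan²(45° + 28.8°/2) = 2.859.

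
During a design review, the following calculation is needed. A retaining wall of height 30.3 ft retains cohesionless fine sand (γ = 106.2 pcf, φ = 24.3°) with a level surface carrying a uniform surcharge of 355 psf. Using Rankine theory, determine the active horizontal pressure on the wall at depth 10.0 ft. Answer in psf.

K_a = (1 − sin φ)/(1 + sin φ) = 0.4169.
σ_v = γz + q = 106.2 × 10.0 + 355 = 1417 psf.
σ_h = K_a σ_v = 0.4169 × 1417 = 590.8 psf.

591 psf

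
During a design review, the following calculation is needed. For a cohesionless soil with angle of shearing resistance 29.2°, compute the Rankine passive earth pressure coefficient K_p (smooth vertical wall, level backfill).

K_p = (1 + sin φ)/(1 − sin φ) = tan²(45° + 29.2°/2) = 2.905.

2.91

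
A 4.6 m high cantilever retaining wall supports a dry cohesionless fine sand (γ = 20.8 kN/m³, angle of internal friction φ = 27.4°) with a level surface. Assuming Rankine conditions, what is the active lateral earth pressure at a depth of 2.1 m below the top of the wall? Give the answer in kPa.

16.1 kPa

K_a = (1 − sin φ)/(1 + sin φ) = 0.3697.
σ_h = K_a γ z = 0.3697 × 20.8 × 2.1 = 16.15 kPa.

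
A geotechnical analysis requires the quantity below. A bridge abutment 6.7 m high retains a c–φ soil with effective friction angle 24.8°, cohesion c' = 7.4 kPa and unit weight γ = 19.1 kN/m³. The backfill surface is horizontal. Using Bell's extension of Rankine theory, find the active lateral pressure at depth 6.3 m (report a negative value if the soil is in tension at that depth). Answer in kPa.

K_a = (1 − sin φ)/(1 + sin φ) = 0.4090.
σ_a = K_a γ z − 2c√K_a = 0.4090×19.1×6.3 − 2×7.4×0.6395 = 39.75 kPa.

39.7 kPa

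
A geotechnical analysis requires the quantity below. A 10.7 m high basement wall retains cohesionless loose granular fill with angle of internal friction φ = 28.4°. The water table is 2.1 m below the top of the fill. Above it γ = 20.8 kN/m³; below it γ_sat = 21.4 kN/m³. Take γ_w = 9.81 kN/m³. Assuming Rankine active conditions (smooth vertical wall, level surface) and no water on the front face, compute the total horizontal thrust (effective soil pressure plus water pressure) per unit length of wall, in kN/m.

665 kN/m

K_a = tan²(45° − φ/2) = 0.3554.
γ' = 21.4 − 9.81 = 11.59 kN/m³. Depth below WT = 8.6 m.
σ'_h at WT = K_a γ d_w = 15.52 kPa; at base = 15.52 + K_a γ' × 8.6 = 50.94 kPa.
P₁ (0–2.1 m) = ½×15.52×2.1 = 16.30. P₂ (2.1–10.7 m) = ½(15.52+50.94)×8.6 = 285.8.
P_w = ½ γ_w h₂² = 0.5×9.81×8.6² = 362.8. Total = 16.30+285.8+362.8 = 664.9 kN/m.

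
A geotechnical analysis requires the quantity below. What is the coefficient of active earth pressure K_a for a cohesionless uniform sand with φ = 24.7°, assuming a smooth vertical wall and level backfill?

K_a = tan²(45° − φ/2) = tan²(32.65°) = 0.4106.

0.411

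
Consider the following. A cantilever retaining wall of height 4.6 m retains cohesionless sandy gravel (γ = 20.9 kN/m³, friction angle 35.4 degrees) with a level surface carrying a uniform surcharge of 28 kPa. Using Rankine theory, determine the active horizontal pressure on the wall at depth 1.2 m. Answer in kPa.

K_a = (1 − sin φ)/(1 + sin φ) = 0.2664.
σ_v = γz + q = 20.9 × 1.2 + 28 = 53.08 kPa.
σ_h = K_a σ_v = 0.2664 × 53.08 = 14.14 kPa.

14.1 kPa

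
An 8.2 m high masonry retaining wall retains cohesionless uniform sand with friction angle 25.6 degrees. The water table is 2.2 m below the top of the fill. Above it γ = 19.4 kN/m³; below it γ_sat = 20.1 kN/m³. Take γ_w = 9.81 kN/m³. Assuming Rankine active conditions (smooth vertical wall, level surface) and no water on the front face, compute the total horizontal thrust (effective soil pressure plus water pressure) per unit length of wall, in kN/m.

370 kN/m

K_a = tan²(45° − φ/2) = 0.3966.
γ' = 20.1 − 9.81 = 10.29 kN/m³. Depth below WT = 6.0 m.
σ'_h at WT = K_a γ d_w = 16.93 kPa; at base = 16.93 + K_a γ' × 6.0 = 41.41 kPa.
P₁ (0–2.2 m) = ½×16.93×2.2 = 18.62. P₂ (2.2–8.2 m) = ½(16.93+41.41)×6.0 = 175.0.
P_w = ½ γ_w h₂² = 0.5×9.81×6.0² = 176.6. Total = 18.62+175.0+176.6 = 370.2 kN/m.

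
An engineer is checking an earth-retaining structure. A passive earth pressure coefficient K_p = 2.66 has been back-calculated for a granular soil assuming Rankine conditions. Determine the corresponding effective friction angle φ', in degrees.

K_p = (1+sin φ)/(1−sin φ) ⇒ sin φ = (K_p − 1)/(K_p + 1) = 0.4536.
φ = arcsin(0.4536) = 26.97°.

27.0°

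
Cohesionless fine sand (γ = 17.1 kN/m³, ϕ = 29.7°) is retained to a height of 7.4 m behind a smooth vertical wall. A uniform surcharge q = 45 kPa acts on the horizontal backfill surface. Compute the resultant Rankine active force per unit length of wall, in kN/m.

K_a = tan²(45° − φ/2) = 0.3374.
Soil triangle: ½ K_a γ H² = 0.5×0.3374×17.1×7.4² = 158.0 kN/m.
Surcharge rectangle: K_a q H = 0.3374×45×7.4 = 112.3 kN/m.
Total = 158.0 + 112.3 = 270.3 kN/m.

270 kN/m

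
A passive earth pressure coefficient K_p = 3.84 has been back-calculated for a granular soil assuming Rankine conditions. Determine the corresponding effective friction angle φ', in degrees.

K_p = (1+sin φ)/(1−sin φ) ⇒ sin φ = (K_p − 1)/(K_p + 1) = 0.5868.
φ = arcsin(0.5868) = 35.93°.

35.9°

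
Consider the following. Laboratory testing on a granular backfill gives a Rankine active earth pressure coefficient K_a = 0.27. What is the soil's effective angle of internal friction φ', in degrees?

35.1°

K_a = tan²(45° − φ/2) ⇒ 45° − φ/2 = arctan(√0.27) = 27.46°.
φ = 2(45° − 27.46°) = 35.09°.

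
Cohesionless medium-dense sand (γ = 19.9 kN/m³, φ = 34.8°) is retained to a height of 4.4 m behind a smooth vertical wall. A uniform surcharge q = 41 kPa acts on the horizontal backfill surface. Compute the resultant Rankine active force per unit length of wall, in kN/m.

K_a = tan²(45° − φ/2) = 0.2733.
Soil triangle: ½ K_a γ H² = 0.5×0.2733×19.9×4.4² = 52.65 kN/m.
Surcharge rectangle: K_a q H = 0.2733×41×4.4 = 49.30 kN/m.
Total = 52.65 + 49.30 = 102.0 kN/m.

102 kN/m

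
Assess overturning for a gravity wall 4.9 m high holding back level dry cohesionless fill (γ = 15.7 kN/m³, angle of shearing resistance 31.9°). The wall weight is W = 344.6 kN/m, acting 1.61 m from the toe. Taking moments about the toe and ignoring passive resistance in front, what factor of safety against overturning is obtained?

K_a = tan²(45° − 31.9°/2) = 0.3085.
P_a = ½K_aγH² = 0.5×0.3085×15.7×4.9² = 58.15 kN/m, acting at H/3 = 1.633 m above the base.
Overturning moment M_o = P_a × H/3 = 58.15 × 1.633 = 94.98.
Resisting moment M_r = W × 1.61 = 344.6 × 1.61 = 554.8.
FS_overturning = M_r/M_o = 554.8/94.98 = 5.841.

5.84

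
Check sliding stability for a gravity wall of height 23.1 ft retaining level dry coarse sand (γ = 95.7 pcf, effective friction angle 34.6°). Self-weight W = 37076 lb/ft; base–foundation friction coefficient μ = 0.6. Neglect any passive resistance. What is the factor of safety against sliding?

3.16

K_a = tan²(45° − 34.6°/2) = 0.2756.
P_a = ½K_aγH² = 0.5×0.2756×95.7×23.1² = 7038 lb/ft, acting at H/3 = 7.700 ft above the base.
FS_sliding = μW / P_a = 0.6×37076 / 7038 = 3.161.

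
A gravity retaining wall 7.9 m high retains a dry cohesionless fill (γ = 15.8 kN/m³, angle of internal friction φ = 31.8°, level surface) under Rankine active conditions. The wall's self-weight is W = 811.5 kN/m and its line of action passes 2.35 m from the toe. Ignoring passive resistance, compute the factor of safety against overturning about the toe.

4.74

K_a = tan²(45° − 31.8°/2) = 0.3098.
P_a = ½K_aγH² = 0.5×0.3098×15.8×7.9² = 152.7 kN/m, acting at H/3 = 2.633 m above the base.
Overturning moment M_o = P_a × H/3 = 152.7 × 2.633 = 402.2.
Resisting moment M_r = W × 2.35 = 811.5 × 2.35 = 1907.
FS_overturning = M_r/M_o = 1907/402.2 = 4.741.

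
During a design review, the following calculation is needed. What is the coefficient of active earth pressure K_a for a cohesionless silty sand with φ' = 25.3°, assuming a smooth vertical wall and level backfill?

0.401

K_a = tan²(45° − φ/2) = tan²(32.35°) = 0.4012.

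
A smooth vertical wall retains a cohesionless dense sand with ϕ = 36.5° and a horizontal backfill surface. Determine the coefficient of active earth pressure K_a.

0.254

K_a = tan²(45° − φ/2) = tan²(26.75°) = 0.2541.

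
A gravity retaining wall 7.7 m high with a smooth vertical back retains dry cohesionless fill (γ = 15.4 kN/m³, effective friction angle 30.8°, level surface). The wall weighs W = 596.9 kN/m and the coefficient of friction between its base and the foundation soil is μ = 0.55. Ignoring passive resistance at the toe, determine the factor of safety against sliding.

K_a = tan²(45° − 30.8°/2) = 0.3227.
P_a = ½K_aγH² = 0.5×0.3227×15.4×7.7² = 147.3 kN/m, acting at H/3 = 2.567 m above the base.
FS_sliding = μW / P_a = 0.55×596.9 / 147.3 = 2.228.

2.23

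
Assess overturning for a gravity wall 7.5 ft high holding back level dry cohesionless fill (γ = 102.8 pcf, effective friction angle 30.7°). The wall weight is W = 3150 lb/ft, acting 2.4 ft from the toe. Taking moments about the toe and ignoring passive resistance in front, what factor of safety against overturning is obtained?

3.23

K_a = tan²(45° − 30.7°/2) = 0.3240.
P_a = ½K_aγH² = 0.5×0.3240×102.8×7.5² = 936.8 lb/ft, acting at H/3 = 2.500 ft above the base.
Overturning moment M_o = P_a × H/3 = 936.8 × 2.500 = 2342.
Resisting moment M_r = W × 2.4 = 3150 × 2.4 = 7560.
FS_overturning = M_r/M_o = 7560/2342 = 3.228.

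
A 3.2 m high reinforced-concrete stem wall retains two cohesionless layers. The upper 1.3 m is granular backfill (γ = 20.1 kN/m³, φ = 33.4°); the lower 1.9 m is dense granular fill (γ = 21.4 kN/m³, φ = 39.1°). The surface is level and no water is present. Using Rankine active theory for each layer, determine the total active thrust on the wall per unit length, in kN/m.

24.9 kN/m

K_a1 = tan²(45°−33.4°/2) = 0.2899; K_a2 = tan²(45°−39.1°/2) = 0.2265.
Layer 1: σ at base = K_a1 γ₁ h₁ = 7.576 kPa; P₁ = ½×7.576×1.3 = 4.924.
Layer 2: σ_v at top = γ₁h₁ = 26.13; σ_h top = K_a2×26.13 = 5.918; σ_h base = K_a2×(26.13+21.4×1.9) = 15.13.
P₂ = ½(5.918+15.13)×1.9 = 19.99. Total P_a = 4.924+19.99 = 24.92 kN/m.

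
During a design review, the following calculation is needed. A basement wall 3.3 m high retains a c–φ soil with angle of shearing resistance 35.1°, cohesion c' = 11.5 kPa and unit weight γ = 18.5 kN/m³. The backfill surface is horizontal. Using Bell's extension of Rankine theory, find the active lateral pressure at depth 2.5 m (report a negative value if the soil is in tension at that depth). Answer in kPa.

K_a = (1 − sin φ)/(1 + sin φ) = 0.2698.
σ_a = K_a γ z − 2c√K_a = 0.2698×18.5×2.5 − 2×11.5×0.5195 = 0.5324 kPa.

0.532 kPa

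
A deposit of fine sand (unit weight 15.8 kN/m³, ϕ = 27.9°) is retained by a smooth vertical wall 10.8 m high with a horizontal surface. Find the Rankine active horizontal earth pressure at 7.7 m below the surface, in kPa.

K_a = (1 − sin φ)/(1 + sin φ) = 0.3625.
σ_h = K_a γ z = 0.3625 × 15.8 × 7.7 = 44.10 kPa.

44.1 kPa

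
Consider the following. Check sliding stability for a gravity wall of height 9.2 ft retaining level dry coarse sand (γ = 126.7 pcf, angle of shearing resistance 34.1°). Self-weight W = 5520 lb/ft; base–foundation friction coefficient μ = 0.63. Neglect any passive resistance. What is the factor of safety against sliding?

2.30

K_a = tan²(45° − 34.1°/2) = 0.2815.
P_a = ½K_aγH² = 0.5×0.2815×126.7×9.2² = 1510 lb/ft, acting at H/3 = 3.067 ft above the base.
FS_sliding = μW / P_a = 0.63×5520 / 1510 = 2.304.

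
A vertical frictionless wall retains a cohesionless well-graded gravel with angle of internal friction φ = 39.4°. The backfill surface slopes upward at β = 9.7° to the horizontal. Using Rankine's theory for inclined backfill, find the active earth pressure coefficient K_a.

0.231

K_a = cos β · (cos β − √(cos²β − cos²φ)) / (cos β + √(cos²β − cos²φ)).
cos β = 0.9857, cos φ = 0.7727, √(cos²β − cos²φ) = 0.6120.
K_a = 0.9857 × (0.9857 − 0.6120)/(0.9857 + 0.6120) = 0.2306.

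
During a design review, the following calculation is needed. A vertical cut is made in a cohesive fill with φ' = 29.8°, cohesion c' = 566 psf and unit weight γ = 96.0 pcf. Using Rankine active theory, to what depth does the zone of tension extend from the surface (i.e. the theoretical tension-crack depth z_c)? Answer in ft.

K_a = tan²(45° − 29.8°/2) = 0.3360; √K_a = 0.5797.
The active pressure is zero where K_a γ z = 2c√K_a, so z_c = 2c/(γ√K_a) = 2×566/(96.0×0.5797) = 20.34 ft.

20.3 ft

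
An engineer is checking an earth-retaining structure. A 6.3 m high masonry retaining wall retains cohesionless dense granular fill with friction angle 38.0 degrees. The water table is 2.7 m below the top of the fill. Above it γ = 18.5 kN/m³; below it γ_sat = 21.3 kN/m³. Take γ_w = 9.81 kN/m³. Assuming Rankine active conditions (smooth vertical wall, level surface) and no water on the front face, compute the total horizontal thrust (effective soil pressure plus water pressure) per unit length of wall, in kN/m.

K_a = tan²(45° − φ/2) = 0.2379.
γ' = 21.3 − 9.81 = 11.49 kN/m³. Depth below WT = 3.6 m.
σ'_h at WT = K_a γ d_w = 11.88 kPa; at base = 11.88 + K_a γ' × 3.6 = 21.72 kPa.
P₁ (0–2.7 m) = ½×11.88×2.7 = 16.04. P₂ (2.7–6.3 m) = ½(11.88+21.72)×3.6 = 60.49.
P_w = ½ γ_w h₂² = 0.5×9.81×3.6² = 63.57. Total = 16.04+60.49+63.57 = 140.1 kN/m.

140 kN/m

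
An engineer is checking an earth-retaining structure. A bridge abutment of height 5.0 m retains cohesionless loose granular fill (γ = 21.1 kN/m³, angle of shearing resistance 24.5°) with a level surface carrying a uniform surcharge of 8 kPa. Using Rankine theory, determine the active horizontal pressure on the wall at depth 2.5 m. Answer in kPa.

25.1 kPa

K_a = (1 − sin φ)/(1 + sin φ) = 0.4137.
σ_v = γz + q = 21.1 × 2.5 + 8 = 60.75 kPa.
σ_h = K_a σ_v = 0.4137 × 60.75 = 25.13 kPa.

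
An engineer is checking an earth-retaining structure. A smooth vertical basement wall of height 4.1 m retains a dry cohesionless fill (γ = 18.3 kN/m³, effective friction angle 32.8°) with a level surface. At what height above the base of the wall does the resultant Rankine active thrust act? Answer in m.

K_a = 0.2973.
The pressure distribution is triangular, so the resultant acts at H/3 above the base = 4.1/3 = 1.367 m.

1.37 m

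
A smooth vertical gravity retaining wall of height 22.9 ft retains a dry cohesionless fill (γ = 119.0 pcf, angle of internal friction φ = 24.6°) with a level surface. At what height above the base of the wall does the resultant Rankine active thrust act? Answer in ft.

K_a = 0.4121.
The pressure distribution is triangular, so the resultant acts at H/3 above the base = 22.9/3 = 7.633 ft.

7.63 ft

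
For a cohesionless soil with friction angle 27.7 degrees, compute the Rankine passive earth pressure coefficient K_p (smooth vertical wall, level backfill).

2.74

K_p = (1 + sin φ)/(1 − sin φ) = tan²(45° + 27.7°/2) = 2.737.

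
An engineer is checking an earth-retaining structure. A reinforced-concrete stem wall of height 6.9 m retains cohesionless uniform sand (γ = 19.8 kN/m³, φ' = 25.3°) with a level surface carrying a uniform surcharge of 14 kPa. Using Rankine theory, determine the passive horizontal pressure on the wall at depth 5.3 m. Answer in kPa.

K_p = (1 + sin φ)/(1 − sin φ) = 2.493.
σ_v = γz + q = 19.8 × 5.3 + 14 = 118.9 kPa.
σ_h = K_p σ_v = 2.493 × 118.9 = 296.5 kPa.

296 kPa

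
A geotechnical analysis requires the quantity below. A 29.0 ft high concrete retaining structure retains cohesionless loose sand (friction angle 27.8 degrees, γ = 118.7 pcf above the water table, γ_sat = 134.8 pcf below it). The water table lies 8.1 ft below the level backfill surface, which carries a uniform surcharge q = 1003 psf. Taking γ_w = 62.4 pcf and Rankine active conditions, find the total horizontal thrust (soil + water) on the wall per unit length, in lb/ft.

K_a = tan²(45° − φ/2) = 0.3639.
γ' = 134.8 − 62.4 = 72.40 pcf. h₂ = H − d_w = 20.9 ft.
σ'_h: at surface K_a·q = 365.0; at WT K_a(q+γd_w) = 714.9; at base K_a(q+γd_w+γ'h₂) = 1265 psf.
P₁ = ½(365.0+714.9)×8.1 = 4373; P₂ = ½(714.9+1265)×20.9 = 20690; P_w = ½γ_w h₂² = 13630.
Total = 4373+20690+13630 = 38700 lb/ft.

38700 lb/ft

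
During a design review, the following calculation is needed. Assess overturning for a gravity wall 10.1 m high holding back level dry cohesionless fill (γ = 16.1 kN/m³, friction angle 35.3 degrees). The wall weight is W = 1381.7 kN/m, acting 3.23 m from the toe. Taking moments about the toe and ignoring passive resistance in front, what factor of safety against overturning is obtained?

6.03

K_a = tan²(45° − 35.3°/2) = 0.2675.
P_a = ½K_aγH² = 0.5×0.2675×16.1×10.1² = 219.7 kN/m, acting at H/3 = 3.367 m above the base.
Overturning moment M_o = P_a × H/3 = 219.7 × 3.367 = 739.7.
Resisting moment M_r = W × 3.23 = 1381.7 × 3.23 = 4463.
FS_overturning = M_r/M_o = 4463/739.7 = 6.034.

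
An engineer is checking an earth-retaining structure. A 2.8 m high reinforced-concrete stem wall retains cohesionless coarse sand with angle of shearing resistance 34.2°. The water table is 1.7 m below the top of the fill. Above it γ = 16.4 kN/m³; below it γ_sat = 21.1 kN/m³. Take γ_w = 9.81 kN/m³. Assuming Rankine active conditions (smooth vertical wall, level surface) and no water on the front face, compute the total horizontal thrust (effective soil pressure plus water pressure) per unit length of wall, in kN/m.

K_a = tan²(45° − φ/2) = 0.2803.
γ' = 21.1 − 9.81 = 11.29 kN/m³. Depth below WT = 1.1 m.
σ'_h at WT = K_a γ d_w = 7.816 kPa; at base = 7.816 + K_a γ' × 1.1 = 11.30 kPa.
P₁ (0–1.7 m) = ½×7.816×1.7 = 6.644. P₂ (1.7–2.8 m) = ½(7.816+11.30)×1.1 = 10.51.
P_w = ½ γ_w h₂² = 0.5×9.81×1.1² = 5.935. Total = 6.644+10.51+5.935 = 23.09 kN/m.

23.1 kN/m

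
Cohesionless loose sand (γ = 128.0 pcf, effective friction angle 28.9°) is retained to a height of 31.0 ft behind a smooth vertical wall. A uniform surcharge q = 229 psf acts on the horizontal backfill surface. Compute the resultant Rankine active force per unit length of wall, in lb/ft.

23900 lb/ft

K_a = tan²(45° − φ/2) = 0.3484.
Soil triangle: ½ K_a γ H² = 0.5×0.3484×128.0×31.0² = 21430 lb/ft.
Surcharge rectangle: K_a q H = 0.3484×229×31.0 = 2473 lb/ft.
Total = 21430 + 2473 = 23900 lb/ft.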